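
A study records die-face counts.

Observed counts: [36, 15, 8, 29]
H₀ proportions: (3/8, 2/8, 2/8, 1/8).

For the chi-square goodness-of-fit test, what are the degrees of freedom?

df = k − 1 = 4 − 1 = 3

degrees of freedom = 3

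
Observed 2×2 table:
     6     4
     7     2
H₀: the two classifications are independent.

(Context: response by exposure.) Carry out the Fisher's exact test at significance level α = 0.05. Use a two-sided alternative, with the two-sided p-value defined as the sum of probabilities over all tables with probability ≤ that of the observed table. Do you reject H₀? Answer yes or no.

reject H₀: no

Margins: r₁=10, r₂=9, c₁=13, c₂=6, n=19
p_obs = C(10,6)·C(9,7)/C(19,13); sum pmf over tables with pmf ≤ p_obs
p-value (two-sided) = 0.62848
At α=0.05: p ≥ α → fail to reject H₀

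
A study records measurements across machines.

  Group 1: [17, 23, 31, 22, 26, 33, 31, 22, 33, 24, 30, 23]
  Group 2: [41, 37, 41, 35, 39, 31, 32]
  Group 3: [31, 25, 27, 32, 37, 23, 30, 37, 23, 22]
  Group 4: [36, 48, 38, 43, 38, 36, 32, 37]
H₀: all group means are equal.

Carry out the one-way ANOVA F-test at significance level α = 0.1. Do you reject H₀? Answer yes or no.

Group means [26.25, 36.57, 28.70, 38.50], grand mean 31.514
SSB = Σnᵢ(x̄ᵢ−x̄)² = 981.179; SSW = ΣΣ(x−x̄ᵢ)² = 848.064
MSB = 981.179/3 = 327.0597; MSW = 848.064/33 = 25.6989
F = MSB/MSW = 12.7266
df = (3, 33)
p-value (upper-tail) = 0.00001
At α=0.1: p < α → reject H₀

reject H₀: yes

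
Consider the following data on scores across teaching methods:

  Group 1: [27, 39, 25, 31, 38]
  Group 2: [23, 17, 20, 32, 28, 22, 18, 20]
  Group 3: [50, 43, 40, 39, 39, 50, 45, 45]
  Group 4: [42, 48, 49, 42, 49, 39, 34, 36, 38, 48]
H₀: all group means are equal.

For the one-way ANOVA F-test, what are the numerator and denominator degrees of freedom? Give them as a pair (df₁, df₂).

degrees of freedom = [3, 27]

k = 4 groups, N = 31 total
df = (k−1, N−k) = (4−1, 31−4) = (3, 27)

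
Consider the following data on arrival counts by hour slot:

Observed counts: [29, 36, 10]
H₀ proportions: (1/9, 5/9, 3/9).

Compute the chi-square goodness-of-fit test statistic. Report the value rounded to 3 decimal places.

test statistic = 61.024

n = 75; E_i = n·p_i = [8.33, 41.67, 25.00]
χ² = (29−8.33)²/8.33 + (36−41.67)²/41.67 + (10−25.00)²/25.00 = 61.0240
df = 2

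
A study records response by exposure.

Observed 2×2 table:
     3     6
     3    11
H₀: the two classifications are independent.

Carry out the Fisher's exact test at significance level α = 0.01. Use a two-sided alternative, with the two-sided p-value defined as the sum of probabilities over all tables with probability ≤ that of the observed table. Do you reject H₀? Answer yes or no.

Margins: r₁=9, r₂=14, c₁=6, c₂=17, n=23
p_obs = C(9,3)·C(14,3)/C(23,6); sum pmf over tables with pmf ≤ p_obs
p-value (two-sided) = 0.64302
At α=0.01: p ≥ α → fail to reject H₀

reject H₀: no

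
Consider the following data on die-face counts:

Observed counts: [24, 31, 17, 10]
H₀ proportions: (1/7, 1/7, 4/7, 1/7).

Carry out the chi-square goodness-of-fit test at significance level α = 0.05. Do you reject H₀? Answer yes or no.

n = 82; E_i = n·p_i = [11.71, 11.71, 46.86, 11.71]
χ² = (24−11.71)²/11.71 + (31−11.71)²/11.71 + (17−46.86)²/46.86 + (10−11.71)²/11.71 = 63.9116
df = 3
p-value (upper-tail) = 0.00000
At α=0.05: p < α → reject H₀

reject H₀: yes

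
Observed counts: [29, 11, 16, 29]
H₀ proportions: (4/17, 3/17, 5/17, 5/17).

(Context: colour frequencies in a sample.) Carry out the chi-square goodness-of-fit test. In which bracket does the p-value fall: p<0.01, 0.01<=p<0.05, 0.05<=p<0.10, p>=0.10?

p-value bracket: 0.01<=p<0.05

n = 85; E_i = n·p_i = [20.00, 15.00, 25.00, 25.00]
χ² = (29−20.00)²/20.00 + (11−15.00)²/15.00 + (16−25.00)²/25.00 + (29−25.00)²/25.00 = 8.9967
df = 3
p-value (upper-tail) = 0.02934
→ bracket: 0.01<=p<0.05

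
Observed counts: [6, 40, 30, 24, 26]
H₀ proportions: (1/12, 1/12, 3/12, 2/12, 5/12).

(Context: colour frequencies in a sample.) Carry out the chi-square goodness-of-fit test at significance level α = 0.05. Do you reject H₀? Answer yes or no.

reject H₀: yes

n = 126; E_i = n·p_i = [10.50, 10.50, 31.50, 21.00, 52.50]
χ² = (6−10.50)²/10.50 + (40−10.50)²/10.50 + (30−31.50)²/31.50 + (24−21.00)²/21.00 + (26−52.50)²/52.50 = 98.6857
df = 4
p-value (upper-tail) = 0.00000
At α=0.05: p < α → reject H₀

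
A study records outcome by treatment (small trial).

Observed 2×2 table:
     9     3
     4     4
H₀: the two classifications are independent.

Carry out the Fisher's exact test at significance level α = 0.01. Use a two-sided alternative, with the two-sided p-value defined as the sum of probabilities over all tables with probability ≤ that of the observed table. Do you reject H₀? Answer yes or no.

reject H₀: no

Margins: r₁=12, r₂=8, c₁=13, c₂=7, n=20
p_obs = C(12,9)·C(8,4)/C(20,13); sum pmf over tables with pmf ≤ p_obs
p-value (two-sided) = 0.35635
At α=0.01: p ≥ α → fail to reject H₀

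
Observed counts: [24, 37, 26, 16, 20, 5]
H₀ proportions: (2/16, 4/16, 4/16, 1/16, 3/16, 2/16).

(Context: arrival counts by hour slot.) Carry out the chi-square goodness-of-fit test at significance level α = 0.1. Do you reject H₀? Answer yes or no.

reject H₀: yes

n = 128; E_i = n·p_i = [16.00, 32.00, 32.00, 8.00, 24.00, 16.00]
χ² = (24−16.00)²/16.00 + (37−32.00)²/32.00 + (26−32.00)²/32.00 + (16−8.00)²/8.00 + (20−24.00)²/24.00 + (5−16.00)²/16.00 = 22.1354
df = 5
p-value (upper-tail) = 0.00049
At α=0.1: p < α → reject H₀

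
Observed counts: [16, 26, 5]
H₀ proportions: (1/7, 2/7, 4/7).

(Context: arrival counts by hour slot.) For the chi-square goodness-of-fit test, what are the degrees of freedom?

degrees of freedom = 2

df = k − 1 = 3 − 1 = 2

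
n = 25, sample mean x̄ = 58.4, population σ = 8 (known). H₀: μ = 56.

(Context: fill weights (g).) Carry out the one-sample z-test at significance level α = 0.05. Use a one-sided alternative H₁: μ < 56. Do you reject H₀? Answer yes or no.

SE = σ/√n = 8/√25 = 1.6000
z = (x̄−μ₀)/SE = (58.4−56)/1.6000 = 1.5000
p-value (one-sided, H₁ less) = 0.93319
At α=0.05: p ≥ α → fail to reject H₀

reject H₀: no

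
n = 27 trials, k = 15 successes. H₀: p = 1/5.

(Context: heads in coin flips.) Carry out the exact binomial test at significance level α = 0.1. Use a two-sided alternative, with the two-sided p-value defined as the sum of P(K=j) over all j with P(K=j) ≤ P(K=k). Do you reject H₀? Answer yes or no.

Exact binomial: n=27, k=15, p₀=1/5=0.2000
P(X=j) = C(n,j)·p₀^j·(1−p₀)^(n−j); p = Σ P(X=j) over j with P(X=j) ≤ P(X=15)
p-value (two-sided) = 0.00005
At α=0.1: p < α → reject H₀

reject H₀: yes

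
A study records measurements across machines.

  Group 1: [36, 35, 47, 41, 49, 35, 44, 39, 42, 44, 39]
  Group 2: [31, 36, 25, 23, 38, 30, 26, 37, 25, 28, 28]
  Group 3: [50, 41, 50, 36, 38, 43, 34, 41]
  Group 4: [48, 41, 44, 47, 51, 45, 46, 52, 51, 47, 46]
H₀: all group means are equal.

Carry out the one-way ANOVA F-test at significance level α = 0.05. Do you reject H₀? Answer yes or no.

Group means [41.00, 29.73, 41.62, 47.09], grand mean 39.732
SSB = Σnᵢ(x̄ᵢ−x̄)² = 1743.083; SSW = ΣΣ(x−x̄ᵢ)² = 850.966
MSB = 1743.083/3 = 581.0276; MSW = 850.966/37 = 22.9991
F = MSB/MSW = 25.2631
df = (3, 37)
p-value (upper-tail) = 0.00000
At α=0.05: p < α → reject H₀

reject H₀: yes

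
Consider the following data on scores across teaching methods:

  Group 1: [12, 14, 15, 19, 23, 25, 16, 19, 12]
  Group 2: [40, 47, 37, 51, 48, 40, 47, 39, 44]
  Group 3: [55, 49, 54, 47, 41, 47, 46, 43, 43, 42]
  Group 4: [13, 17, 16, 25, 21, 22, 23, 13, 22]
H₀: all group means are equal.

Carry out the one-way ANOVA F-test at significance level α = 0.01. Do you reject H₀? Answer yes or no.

Group means [17.22, 43.67, 46.70, 19.11], grand mean 32.081
SSB = Σnᵢ(x̄ᵢ−x̄)² = 6846.212; SSW = ΣΣ(x−x̄ᵢ)² = 728.544
MSB = 6846.212/3 = 2282.0708; MSW = 728.544/33 = 22.0771
F = MSB/MSW = 103.3682
df = (3, 33)
p-value (upper-tail) = 0.00000
At α=0.01: p < α → reject H₀

reject H₀: yes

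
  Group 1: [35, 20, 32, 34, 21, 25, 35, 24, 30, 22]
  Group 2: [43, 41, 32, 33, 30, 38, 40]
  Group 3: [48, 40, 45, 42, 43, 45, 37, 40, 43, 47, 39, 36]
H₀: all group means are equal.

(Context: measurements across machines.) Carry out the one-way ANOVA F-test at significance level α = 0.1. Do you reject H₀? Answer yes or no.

reject H₀: yes

Group means [27.80, 36.71, 42.08], grand mean 35.862
SSB = Σnᵢ(x̄ᵢ−x̄)² = 1119.503; SSW = ΣΣ(x−x̄ᵢ)² = 637.945
MSB = 1119.503/2 = 559.7515; MSW = 637.945/26 = 24.5364
F = MSB/MSW = 22.8131
df = (2, 26)
p-value (upper-tail) = 0.00000
At α=0.1: p < α → reject H₀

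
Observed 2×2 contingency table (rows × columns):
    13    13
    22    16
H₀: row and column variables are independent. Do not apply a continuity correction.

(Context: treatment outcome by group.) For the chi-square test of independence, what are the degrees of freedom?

degrees of freedom = 1

df = (r−1)(c−1) = (2−1)·(2−1) = 1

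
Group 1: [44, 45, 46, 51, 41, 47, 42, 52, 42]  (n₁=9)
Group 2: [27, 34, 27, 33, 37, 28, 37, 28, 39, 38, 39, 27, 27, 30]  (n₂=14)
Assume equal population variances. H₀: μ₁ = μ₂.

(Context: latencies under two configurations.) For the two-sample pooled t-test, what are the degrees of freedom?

df = n₁ + n₂ − 2 = 9 + 14 − 2 = 21

degrees of freedom = 21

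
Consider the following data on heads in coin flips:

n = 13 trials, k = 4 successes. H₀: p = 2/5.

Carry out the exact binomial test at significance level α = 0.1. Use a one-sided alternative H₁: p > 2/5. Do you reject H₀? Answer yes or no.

reject H₀: no

Exact binomial: n=13, k=4, p₀=2/5=0.4000
P(X≥4) from Σ C(n,i)·p₀^i·(1−p₀)^(n−i)
p-value (one-sided, H₁ greater) = 0.83142
At α=0.1: p ≥ α → fail to reject H₀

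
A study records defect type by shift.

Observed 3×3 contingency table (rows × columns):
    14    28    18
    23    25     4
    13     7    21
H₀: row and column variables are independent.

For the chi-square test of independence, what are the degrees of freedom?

degrees of freedom = 4

df = (r−1)(c−1) = (3−1)·(3−1) = 4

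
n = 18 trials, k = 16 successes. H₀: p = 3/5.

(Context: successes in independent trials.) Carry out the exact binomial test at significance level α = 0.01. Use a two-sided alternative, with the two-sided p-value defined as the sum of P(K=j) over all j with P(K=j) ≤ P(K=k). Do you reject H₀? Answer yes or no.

Exact binomial: n=18, k=16, p₀=3/5=0.6000
P(X=j) = C(n,j)·p₀^j·(1−p₀)^(n−j); p = Σ P(X=j) over j with P(X=j) ≤ P(X=16)
p-value (two-sided) = 0.01398
At α=0.01: p ≥ α → fail to reject H₀

reject H₀: no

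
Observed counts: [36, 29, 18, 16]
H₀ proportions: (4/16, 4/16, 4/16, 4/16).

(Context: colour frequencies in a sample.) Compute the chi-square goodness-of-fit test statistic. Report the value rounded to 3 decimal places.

n = 99; E_i = n·p_i = [24.75, 24.75, 24.75, 24.75]
χ² = (36−24.75)²/24.75 + (29−24.75)²/24.75 + (18−24.75)²/24.75 + (16−24.75)²/24.75 = 10.7778
df = 3

test statistic = 10.778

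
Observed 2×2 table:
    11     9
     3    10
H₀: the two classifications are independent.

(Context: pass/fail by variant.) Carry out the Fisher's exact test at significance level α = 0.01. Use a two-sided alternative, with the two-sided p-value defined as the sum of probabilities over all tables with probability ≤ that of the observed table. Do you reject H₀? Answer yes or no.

Margins: r₁=20, r₂=13, c₁=14, c₂=19, n=33
p_obs = C(20,11)·C(13,3)/C(33,14); sum pmf over tables with pmf ≤ p_obs
p-value (two-sided) = 0.08729
At α=0.01: p ≥ α → fail to reject H₀

reject H₀: no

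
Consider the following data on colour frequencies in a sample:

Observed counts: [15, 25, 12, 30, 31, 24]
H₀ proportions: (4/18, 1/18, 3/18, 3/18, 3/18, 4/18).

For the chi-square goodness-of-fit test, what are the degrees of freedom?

degrees of freedom = 5

df = k − 1 = 6 − 1 = 5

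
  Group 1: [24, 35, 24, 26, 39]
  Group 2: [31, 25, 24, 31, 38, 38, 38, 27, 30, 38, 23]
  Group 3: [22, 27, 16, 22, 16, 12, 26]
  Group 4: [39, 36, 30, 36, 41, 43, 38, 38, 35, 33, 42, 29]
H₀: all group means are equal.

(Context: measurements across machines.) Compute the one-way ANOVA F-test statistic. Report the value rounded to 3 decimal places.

Group means [29.60, 31.18, 20.14, 36.67], grand mean 30.629
SSB = Σnᵢ(x̄ᵢ−x̄)² = 1215.811; SSW = ΣΣ(x−x̄ᵢ)² = 960.360
MSB = 1215.811/3 = 405.2704; MSW = 960.360/31 = 30.9794
F = MSB/MSW = 13.0819
df = (3, 31)

test statistic = 13.082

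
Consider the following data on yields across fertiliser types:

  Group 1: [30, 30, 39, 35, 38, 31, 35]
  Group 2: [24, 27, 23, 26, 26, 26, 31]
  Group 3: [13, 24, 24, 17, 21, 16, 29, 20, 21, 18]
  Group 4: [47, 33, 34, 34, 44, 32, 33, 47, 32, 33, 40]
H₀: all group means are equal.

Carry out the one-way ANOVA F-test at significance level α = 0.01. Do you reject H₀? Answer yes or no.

Group means [34.00, 26.14, 20.30, 37.18], grand mean 29.514
SSB = Σnᵢ(x̄ᵢ−x̄)² = 1716.149; SSW = ΣΣ(x−x̄ᵢ)² = 688.594
MSB = 1716.149/3 = 572.0498; MSW = 688.594/31 = 22.2127
F = MSB/MSW = 25.7533
df = (3, 31)
p-value (upper-tail) = 0.00000
At α=0.01: p < α → reject H₀

reject H₀: yes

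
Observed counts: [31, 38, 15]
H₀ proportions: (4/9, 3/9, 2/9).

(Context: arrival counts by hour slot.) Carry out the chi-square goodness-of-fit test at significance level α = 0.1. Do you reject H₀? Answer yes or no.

n = 84; E_i = n·p_i = [37.33, 28.00, 18.67]
χ² = (31−37.33)²/37.33 + (38−28.00)²/28.00 + (15−18.67)²/18.67 = 5.3661
df = 2
p-value (upper-tail) = 0.06836
At α=0.1: p < α → reject H₀

reject H₀: yes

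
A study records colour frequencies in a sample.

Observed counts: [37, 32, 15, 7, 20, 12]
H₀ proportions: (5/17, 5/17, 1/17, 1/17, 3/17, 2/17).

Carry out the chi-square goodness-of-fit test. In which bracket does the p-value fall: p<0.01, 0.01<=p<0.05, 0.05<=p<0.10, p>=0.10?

n = 123; E_i = n·p_i = [36.18, 36.18, 7.24, 7.24, 21.71, 14.47]
χ² = (37−36.18)²/36.18 + (32−36.18)²/36.18 + (15−7.24)²/7.24 + (7−7.24)²/7.24 + (20−21.71)²/21.71 + (12−14.47)²/14.47 = 9.3973
df = 5
p-value (upper-tail) = 0.09423
→ bracket: 0.05<=p<0.10

p-value bracket: 0.05<=p<0.10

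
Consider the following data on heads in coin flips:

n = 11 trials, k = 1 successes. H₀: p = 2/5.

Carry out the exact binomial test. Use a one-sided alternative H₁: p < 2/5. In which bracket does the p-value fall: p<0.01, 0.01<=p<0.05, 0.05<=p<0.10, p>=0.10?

p-value bracket: 0.01<=p<0.05

Exact binomial: n=11, k=1, p₀=2/5=0.4000
P(X≤1) from Σ C(n,i)·p₀^i·(1−p₀)^(n−i)
p-value (one-sided, H₁ less) = 0.03023
→ bracket: 0.01<=p<0.05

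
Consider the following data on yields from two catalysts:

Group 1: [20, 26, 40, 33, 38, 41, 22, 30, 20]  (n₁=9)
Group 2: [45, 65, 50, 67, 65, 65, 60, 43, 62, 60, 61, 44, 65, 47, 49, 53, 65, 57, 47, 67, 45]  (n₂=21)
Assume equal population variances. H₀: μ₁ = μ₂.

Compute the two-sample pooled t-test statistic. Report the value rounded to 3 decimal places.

x̄₁=30.000, s₁=8.471, n₁=9
x̄₂=56.286, s₂=8.804, n₂=21
s_p² = [8·8.471² + 20·8.804²]/28 = 75.8673
SE = √(s_p²·(1/9+1/21)) = 3.4702
t = (30.000−56.286)/3.4702 = -7.5747
df = 28

test statistic = -7.575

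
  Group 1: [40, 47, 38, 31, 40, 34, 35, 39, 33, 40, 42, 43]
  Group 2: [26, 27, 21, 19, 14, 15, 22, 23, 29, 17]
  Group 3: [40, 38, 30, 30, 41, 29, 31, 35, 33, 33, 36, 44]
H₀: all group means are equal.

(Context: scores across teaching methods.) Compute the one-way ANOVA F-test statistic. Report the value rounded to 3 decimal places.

Group means [38.50, 21.30, 35.00], grand mean 32.206
SSB = Σnᵢ(x̄ᵢ−x̄)² = 1758.459; SSW = ΣΣ(x−x̄ᵢ)² = 727.100
MSB = 1758.459/2 = 879.2294; MSW = 727.100/31 = 23.4548
F = MSB/MSW = 37.4861
df = (2, 31)

test statistic = 37.486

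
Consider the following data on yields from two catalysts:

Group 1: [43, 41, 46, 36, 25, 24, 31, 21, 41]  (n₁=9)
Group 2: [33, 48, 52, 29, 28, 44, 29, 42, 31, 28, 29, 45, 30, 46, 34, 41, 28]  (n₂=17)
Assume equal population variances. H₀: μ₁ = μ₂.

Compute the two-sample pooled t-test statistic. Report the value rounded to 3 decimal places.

test statistic = -0.580

x̄₁=34.222, s₁=9.257, n₁=9
x̄₂=36.294, s₂=8.357, n₂=17
s_p² = [8·9.257² + 16·8.357²]/24 = 75.1285
SE = √(s_p²·(1/9+1/17)) = 3.5731
t = (34.222−36.294)/3.5731 = -0.5799
df = 24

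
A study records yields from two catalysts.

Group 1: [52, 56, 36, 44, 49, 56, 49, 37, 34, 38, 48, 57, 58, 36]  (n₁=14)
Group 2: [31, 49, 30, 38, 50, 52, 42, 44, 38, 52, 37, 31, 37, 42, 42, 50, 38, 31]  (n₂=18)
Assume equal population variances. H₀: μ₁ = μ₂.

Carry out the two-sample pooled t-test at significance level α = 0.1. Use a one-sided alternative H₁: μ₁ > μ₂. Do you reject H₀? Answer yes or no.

x̄₁=46.429, s₁=8.829, n₁=14
x̄₂=40.778, s₂=7.511, n₂=18
s_p² = [13·8.829² + 17·7.511²]/30 = 65.7513
SE = √(s_p²·(1/14+1/18)) = 2.8895
t = (46.429−40.778)/2.8895 = 1.9556
df = 30
p-value (one-sided, H₁ greater) = 0.02994
At α=0.1: p < α → reject H₀

reject H₀: yes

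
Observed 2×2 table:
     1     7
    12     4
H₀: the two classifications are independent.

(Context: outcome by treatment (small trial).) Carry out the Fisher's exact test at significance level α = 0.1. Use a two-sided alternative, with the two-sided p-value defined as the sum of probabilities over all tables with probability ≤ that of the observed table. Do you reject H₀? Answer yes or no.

Margins: r₁=8, r₂=16, c₁=13, c₂=11, n=24
p_obs = C(8,1)·C(16,12)/C(24,13); sum pmf over tables with pmf ≤ p_obs
p-value (two-sided) = 0.00781
At α=0.1: p < α → reject H₀

reject H₀: yes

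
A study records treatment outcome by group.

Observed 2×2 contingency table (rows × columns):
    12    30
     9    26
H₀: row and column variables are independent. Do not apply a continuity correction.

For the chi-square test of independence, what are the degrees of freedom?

df = (r−1)(c−1) = (2−1)·(2−1) = 1

degrees of freedom = 1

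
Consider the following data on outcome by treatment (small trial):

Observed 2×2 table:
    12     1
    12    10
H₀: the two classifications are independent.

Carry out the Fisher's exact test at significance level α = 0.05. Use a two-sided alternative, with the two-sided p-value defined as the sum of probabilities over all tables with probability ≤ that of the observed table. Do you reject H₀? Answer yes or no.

Margins: r₁=13, r₂=22, c₁=24, c₂=11, n=35
p_obs = C(13,12)·C(22,12)/C(35,24); sum pmf over tables with pmf ≤ p_obs
p-value (two-sided) = 0.02700
At α=0.05: p < α → reject H₀

reject H₀: yes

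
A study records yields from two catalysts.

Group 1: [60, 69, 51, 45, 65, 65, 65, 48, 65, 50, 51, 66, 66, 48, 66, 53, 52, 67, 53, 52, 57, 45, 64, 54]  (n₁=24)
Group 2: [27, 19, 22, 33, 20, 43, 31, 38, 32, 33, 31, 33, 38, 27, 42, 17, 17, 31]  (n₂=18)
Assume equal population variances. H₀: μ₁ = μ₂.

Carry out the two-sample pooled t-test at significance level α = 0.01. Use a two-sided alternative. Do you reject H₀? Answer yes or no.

reject H₀: yes

x̄₁=57.375, s₁=7.966, n₁=24
x̄₂=29.667, s₂=8.095, n₂=18
s_p² = [23·7.966² + 17·8.095²]/40 = 64.3406
SE = √(s_p²·(1/24+1/18)) = 2.5011
t = (57.375−29.667)/2.5011 = 11.0786
df = 40
p-value (two-sided) = 0.00000
At α=0.01: p < α → reject H₀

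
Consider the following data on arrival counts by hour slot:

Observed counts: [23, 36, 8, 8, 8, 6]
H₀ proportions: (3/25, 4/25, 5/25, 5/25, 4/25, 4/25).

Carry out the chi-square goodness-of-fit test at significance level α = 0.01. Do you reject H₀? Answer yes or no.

reject H₀: yes

n = 89; E_i = n·p_i = [10.68, 14.24, 17.80, 17.80, 14.24, 14.24]
χ² = (23−10.68)²/10.68 + (36−14.24)²/14.24 + (8−17.80)²/17.80 + (8−17.80)²/17.80 + (8−14.24)²/14.24 + (6−14.24)²/14.24 = 65.7566
df = 5
p-value (upper-tail) = 0.00000
At α=0.01: p < α → reject H₀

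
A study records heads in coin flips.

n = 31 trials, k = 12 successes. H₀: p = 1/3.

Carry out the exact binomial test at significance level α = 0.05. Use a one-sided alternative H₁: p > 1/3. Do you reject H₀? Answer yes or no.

Exact binomial: n=31, k=12, p₀=1/3=0.3333
P(X≥12) from Σ C(n,i)·p₀^i·(1−p₀)^(n−i)
p-value (one-sided, H₁ greater) = 0.32250
At α=0.05: p ≥ α → fail to reject H₀

reject H₀: no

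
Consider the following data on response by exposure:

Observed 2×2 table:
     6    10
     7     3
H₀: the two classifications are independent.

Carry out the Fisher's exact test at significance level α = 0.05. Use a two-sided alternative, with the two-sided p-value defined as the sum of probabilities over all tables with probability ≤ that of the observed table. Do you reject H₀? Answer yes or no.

Margins: r₁=16, r₂=10, c₁=13, c₂=13, n=26
p_obs = C(16,6)·C(10,7)/C(26,13); sum pmf over tables with pmf ≤ p_obs
p-value (two-sided) = 0.22619
At α=0.05: p ≥ α → fail to reject H₀

reject H₀: no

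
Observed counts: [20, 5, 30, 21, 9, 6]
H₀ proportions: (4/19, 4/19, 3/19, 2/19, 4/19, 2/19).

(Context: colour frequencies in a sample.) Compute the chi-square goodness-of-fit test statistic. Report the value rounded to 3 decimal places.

test statistic = 47.846

n = 91; E_i = n·p_i = [19.16, 19.16, 14.37, 9.58, 19.16, 9.58]
χ² = (20−19.16)²/19.16 + (5−19.16)²/19.16 + (30−14.37)²/14.37 + (21−9.58)²/9.58 + (9−19.16)²/19.16 + (6−9.58)²/9.58 = 47.8462
df = 5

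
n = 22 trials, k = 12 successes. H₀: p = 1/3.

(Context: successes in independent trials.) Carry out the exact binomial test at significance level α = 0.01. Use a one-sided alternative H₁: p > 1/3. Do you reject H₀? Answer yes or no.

reject H₀: no

Exact binomial: n=22, k=12, p₀=1/3=0.3333
P(X≥12) from Σ C(n,i)·p₀^i·(1−p₀)^(n−i)
p-value (one-sided, H₁ greater) = 0.03270
At α=0.01: p ≥ α → fail to reject H₀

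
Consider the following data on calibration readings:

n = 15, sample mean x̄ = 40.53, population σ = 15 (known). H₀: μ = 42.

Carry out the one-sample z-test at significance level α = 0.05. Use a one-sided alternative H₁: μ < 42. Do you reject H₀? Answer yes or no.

SE = σ/√n = 15/√15 = 3.8730
z = (x̄−μ₀)/SE = (40.53−42)/3.8730 = -0.3796
p-value (one-sided, H₁ less) = 0.35214
At α=0.05: p ≥ α → fail to reject H₀

reject H₀: no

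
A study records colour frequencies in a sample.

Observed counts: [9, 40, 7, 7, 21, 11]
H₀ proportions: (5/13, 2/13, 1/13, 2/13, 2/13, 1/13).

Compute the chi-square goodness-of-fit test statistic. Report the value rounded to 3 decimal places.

test statistic = 73.480

n = 95; E_i = n·p_i = [36.54, 14.62, 7.31, 14.62, 14.62, 7.31]
χ² = (9−36.54)²/36.54 + (40−14.62)²/14.62 + (7−7.31)²/7.31 + (7−14.62)²/14.62 + (21−14.62)²/14.62 + (11−7.31)²/7.31 = 73.4800
df = 5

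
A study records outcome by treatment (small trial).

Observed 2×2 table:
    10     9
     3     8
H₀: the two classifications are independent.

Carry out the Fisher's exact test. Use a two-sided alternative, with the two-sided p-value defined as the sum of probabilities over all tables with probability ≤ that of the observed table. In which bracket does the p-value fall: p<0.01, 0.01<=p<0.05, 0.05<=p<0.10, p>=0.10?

Margins: r₁=19, r₂=11, c₁=13, c₂=17, n=30
p_obs = C(19,10)·C(11,3)/C(30,13); sum pmf over tables with pmf ≤ p_obs
p-value (two-sided) = 0.25949
→ bracket: p>=0.10

p-value bracket: p>=0.10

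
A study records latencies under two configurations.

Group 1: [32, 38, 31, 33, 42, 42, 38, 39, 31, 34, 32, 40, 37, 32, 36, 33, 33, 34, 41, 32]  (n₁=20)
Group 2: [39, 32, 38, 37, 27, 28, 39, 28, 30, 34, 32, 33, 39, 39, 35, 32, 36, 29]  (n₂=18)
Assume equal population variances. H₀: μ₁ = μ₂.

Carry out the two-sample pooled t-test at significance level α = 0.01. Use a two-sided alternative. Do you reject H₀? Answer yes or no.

x̄₁=35.500, s₁=3.804, n₁=20
x̄₂=33.722, s₂=4.226, n₂=18
s_p² = [19·3.804² + 17·4.226²]/36 = 16.0725
SE = √(s_p²·(1/20+1/18)) = 1.3025
t = (35.500−33.722)/1.3025 = 1.3649
df = 36
p-value (two-sided) = 0.18076
At α=0.01: p ≥ α → fail to reject H₀

reject H₀: no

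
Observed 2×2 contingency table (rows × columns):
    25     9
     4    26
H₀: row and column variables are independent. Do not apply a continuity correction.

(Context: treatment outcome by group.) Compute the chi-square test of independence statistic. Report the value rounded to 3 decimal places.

Row totals [34, 30], col totals [29, 35], n=64
χ² = (25−15.41)²/15.41 + (9−18.59)²/18.59 + (4−13.59)²/13.59 + (26−16.41)²/16.41 = 23.3051
df = 1

test statistic = 23.305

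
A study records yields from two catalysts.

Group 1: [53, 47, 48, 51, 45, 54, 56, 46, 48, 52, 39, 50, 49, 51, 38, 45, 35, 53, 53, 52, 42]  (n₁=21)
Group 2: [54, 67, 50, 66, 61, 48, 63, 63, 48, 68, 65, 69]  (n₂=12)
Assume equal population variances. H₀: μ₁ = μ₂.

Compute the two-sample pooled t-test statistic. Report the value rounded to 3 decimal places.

x̄₁=47.952, s₁=5.652, n₁=21
x̄₂=60.167, s₂=7.964, n₂=12
s_p² = [20·5.652² + 11·7.964²]/31 = 43.1167
SE = √(s_p²·(1/21+1/12)) = 2.3762
t = (47.952−60.167)/2.3762 = -5.1403
df = 31

test statistic = -5.140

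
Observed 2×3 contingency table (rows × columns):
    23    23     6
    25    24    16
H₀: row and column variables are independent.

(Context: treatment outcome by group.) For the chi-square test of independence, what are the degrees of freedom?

degrees of freedom = 2

df = (r−1)(c−1) = (2−1)·(3−1) = 2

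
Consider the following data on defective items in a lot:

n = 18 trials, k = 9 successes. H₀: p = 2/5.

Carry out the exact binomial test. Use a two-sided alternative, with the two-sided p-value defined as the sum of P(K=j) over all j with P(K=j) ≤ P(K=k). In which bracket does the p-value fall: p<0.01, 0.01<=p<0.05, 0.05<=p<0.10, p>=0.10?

Exact binomial: n=18, k=9, p₀=2/5=0.4000
P(X=j) = C(n,j)·p₀^j·(1−p₀)^(n−j); p = Σ P(X=j) over j with P(X=j) ≤ P(X=9)
p-value (two-sided) = 0.47192
→ bracket: p>=0.10

p-value bracket: p>=0.10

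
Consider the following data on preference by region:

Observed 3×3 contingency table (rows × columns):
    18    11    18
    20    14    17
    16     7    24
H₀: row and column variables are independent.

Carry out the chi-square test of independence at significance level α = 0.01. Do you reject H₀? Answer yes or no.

reject H₀: no

Row totals [47, 51, 47], col totals [54, 32, 59], n=145
χ² = (18−17.50)²/17.50 + (11−10.37)²/10.37 + (18−19.12)²/19.12 + (20−18.99)²/18.99 + (14−11.26)²/11.26 + (17−20.75)²/20.75 + (16−17.50)²/17.50 + (7−10.37)²/10.37 + (24−19.12)²/19.12 = 3.9879
df = 4
p-value (upper-tail) = 0.40764
At α=0.01: p ≥ α → fail to reject H₀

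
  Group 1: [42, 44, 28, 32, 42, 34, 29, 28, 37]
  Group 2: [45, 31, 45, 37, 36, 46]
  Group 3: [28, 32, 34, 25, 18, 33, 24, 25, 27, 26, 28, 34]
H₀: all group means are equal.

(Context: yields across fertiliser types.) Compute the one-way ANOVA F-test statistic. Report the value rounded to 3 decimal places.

Group means [35.11, 40.00, 27.83], grand mean 32.963
SSB = Σnᵢ(x̄ᵢ−x̄)² = 654.407; SSW = ΣΣ(x−x̄ᵢ)² = 770.556
MSB = 654.407/2 = 327.2037; MSW = 770.556/24 = 32.1065
F = MSB/MSW = 10.1912
df = (2, 24)

test statistic = 10.191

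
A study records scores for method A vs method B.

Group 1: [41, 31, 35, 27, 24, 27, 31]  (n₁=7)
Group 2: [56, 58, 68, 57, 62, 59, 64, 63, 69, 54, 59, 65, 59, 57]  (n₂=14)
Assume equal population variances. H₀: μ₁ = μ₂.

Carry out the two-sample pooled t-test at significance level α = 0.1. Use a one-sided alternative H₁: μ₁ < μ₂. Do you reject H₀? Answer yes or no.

reject H₀: yes

x̄₁=30.857, s₁=5.728, n₁=7
x̄₂=60.714, s₂=4.548, n₂=14
s_p² = [6·5.728² + 13·4.548²]/19 = 24.5113
SE = √(s_p²·(1/7+1/14)) = 2.2918
t = (30.857−60.714)/2.2918 = -13.0277
df = 19
p-value (one-sided, H₁ less) = 0.00000
At α=0.1: p < α → reject H₀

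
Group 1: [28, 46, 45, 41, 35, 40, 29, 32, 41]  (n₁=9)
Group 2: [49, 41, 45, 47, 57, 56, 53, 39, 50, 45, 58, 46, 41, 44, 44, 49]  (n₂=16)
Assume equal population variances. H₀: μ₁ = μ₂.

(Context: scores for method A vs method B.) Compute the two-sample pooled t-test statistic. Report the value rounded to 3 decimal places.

x̄₁=37.444, s₁=6.692, n₁=9
x̄₂=47.750, s₂=5.825, n₂=16
s_p² = [8·6.692² + 15·5.825²]/23 = 37.7053
SE = √(s_p²·(1/9+1/16)) = 2.5585
t = (37.444−47.750)/2.5585 = -4.0279
df = 23

test statistic = -4.028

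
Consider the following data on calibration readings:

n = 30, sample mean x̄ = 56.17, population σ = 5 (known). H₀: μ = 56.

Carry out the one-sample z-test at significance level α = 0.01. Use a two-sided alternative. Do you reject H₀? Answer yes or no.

SE = σ/√n = 5/√30 = 0.9129
z = (x̄−μ₀)/SE = (56.17−56)/0.9129 = 0.1862
p-value (two-sided) = 0.85227
At α=0.01: p ≥ α → fail to reject H₀

reject H₀: no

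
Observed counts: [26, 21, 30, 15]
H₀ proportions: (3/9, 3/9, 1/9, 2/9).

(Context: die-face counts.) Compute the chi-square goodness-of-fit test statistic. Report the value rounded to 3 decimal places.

n = 92; E_i = n·p_i = [30.67, 30.67, 10.22, 20.44]
χ² = (26−30.67)²/30.67 + (21−30.67)²/30.67 + (30−10.22)²/10.22 + (15−20.44)²/20.44 = 43.4728
df = 3

test statistic = 43.473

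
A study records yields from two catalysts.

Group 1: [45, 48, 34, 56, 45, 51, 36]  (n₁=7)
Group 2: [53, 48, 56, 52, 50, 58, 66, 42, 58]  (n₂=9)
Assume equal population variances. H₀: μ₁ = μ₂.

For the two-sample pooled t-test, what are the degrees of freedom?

df = n₁ + n₂ − 2 = 7 + 9 − 2 = 14

degrees of freedom = 14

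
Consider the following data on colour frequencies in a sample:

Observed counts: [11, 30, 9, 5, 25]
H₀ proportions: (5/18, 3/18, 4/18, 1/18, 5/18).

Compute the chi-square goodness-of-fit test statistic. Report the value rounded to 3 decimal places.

test statistic = 31.251

n = 80; E_i = n·p_i = [22.22, 13.33, 17.78, 4.44, 22.22]
χ² = (11−22.22)²/22.22 + (30−13.33)²/13.33 + (9−17.78)²/17.78 + (5−4.44)²/4.44 + (25−22.22)²/22.22 = 31.2513
df = 4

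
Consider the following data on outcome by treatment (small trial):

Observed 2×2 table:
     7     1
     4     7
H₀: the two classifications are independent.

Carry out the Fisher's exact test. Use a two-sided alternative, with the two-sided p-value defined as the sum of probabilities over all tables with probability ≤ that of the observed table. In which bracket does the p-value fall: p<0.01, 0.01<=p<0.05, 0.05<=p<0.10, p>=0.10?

p-value bracket: 0.05<=p<0.10

Margins: r₁=8, r₂=11, c₁=11, c₂=8, n=19
p_obs = C(8,7)·C(11,4)/C(19,11); sum pmf over tables with pmf ≤ p_obs
p-value (two-sided) = 0.05866
→ bracket: 0.05<=p<0.10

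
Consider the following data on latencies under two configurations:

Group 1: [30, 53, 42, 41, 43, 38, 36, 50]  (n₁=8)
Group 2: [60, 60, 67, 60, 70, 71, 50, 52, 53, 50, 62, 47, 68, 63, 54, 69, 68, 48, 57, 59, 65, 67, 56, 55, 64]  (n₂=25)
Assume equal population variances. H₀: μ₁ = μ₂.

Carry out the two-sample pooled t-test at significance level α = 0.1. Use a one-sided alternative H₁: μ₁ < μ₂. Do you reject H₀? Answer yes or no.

x̄₁=41.625, s₁=7.386, n₁=8
x̄₂=59.800, s₂=7.343, n₂=25
s_p² = [7·7.386² + 24·7.343²]/31 = 54.0605
SE = √(s_p²·(1/8+1/25)) = 2.9866
t = (41.625−59.800)/2.9866 = -6.0854
df = 31
p-value (one-sided, H₁ less) = 0.00000
At α=0.1: p < α → reject H₀

reject H₀: yes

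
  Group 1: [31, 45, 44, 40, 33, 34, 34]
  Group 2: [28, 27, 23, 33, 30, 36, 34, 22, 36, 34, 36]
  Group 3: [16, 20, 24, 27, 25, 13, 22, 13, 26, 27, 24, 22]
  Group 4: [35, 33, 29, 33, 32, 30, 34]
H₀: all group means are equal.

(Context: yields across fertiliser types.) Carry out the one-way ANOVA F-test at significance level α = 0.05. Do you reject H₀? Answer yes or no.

Group means [37.29, 30.82, 21.58, 32.29], grand mean 29.324
SSB = Σnᵢ(x̄ᵢ−x̄)² = 1248.698; SSW = ΣΣ(x−x̄ᵢ)² = 769.410
MSB = 1248.698/3 = 416.2326; MSW = 769.410/33 = 23.3155
F = MSB/MSW = 17.8522
df = (3, 33)
p-value (upper-tail) = 0.00000
At α=0.05: p < α → reject H₀

reject H₀: yes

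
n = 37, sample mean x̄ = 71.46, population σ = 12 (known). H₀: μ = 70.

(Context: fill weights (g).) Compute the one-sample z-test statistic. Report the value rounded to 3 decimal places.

test statistic = 0.740

SE = σ/√n = 12/√37 = 1.9728
z = (x̄−μ₀)/SE = (71.46−70)/1.9728 = 0.7401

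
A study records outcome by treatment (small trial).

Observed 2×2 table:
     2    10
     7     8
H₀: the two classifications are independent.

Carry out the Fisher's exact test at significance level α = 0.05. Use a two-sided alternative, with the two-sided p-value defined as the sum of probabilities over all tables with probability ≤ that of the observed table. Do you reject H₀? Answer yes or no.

Margins: r₁=12, r₂=15, c₁=9, c₂=18, n=27
p_obs = C(12,2)·C(15,7)/C(27,9); sum pmf over tables with pmf ≤ p_obs
p-value (two-sided) = 0.21724
At α=0.05: p ≥ α → fail to reject H₀

reject H₀: no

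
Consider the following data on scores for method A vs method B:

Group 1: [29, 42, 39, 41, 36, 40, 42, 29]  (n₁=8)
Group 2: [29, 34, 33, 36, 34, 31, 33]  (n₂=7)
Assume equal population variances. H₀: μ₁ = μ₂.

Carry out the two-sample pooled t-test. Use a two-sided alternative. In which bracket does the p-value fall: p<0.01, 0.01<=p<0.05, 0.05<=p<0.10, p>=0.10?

x̄₁=37.250, s₁=5.445, n₁=8
x̄₂=32.857, s₂=2.268, n₂=7
s_p² = [7·5.445² + 6·2.268²]/13 = 18.3352
SE = √(s_p²·(1/8+1/7)) = 2.2161
t = (37.250−32.857)/2.2161 = 1.9822
df = 13
p-value (two-sided) = 0.06900
→ bracket: 0.05<=p<0.10

p-value bracket: 0.05<=p<0.10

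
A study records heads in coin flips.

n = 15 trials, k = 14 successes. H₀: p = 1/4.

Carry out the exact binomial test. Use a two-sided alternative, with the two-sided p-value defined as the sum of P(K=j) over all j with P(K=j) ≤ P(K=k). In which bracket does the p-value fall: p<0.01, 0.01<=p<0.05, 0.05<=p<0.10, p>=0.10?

Exact binomial: n=15, k=14, p₀=1/4=0.2500
P(X=j) = C(n,j)·p₀^j·(1−p₀)^(n−j); p = Σ P(X=j) over j with P(X=j) ≤ P(X=14)
p-value (two-sided) = 0.00000
→ bracket: p<0.01

p-value bracket: p<0.01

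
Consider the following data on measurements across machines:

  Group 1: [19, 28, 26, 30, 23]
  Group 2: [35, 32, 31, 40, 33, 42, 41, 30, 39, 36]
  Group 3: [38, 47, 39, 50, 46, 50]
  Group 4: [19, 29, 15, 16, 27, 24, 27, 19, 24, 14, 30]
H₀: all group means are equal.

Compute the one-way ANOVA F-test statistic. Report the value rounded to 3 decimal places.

test statistic = 31.373

Group means [25.20, 35.90, 45.00, 22.18], grand mean 31.219
SSB = Σnᵢ(x̄ᵢ−x̄)² = 2438.132; SSW = ΣΣ(x−x̄ᵢ)² = 725.336
MSB = 2438.132/3 = 812.7108; MSW = 725.336/28 = 25.9049
F = MSB/MSW = 31.3729
df = (3, 28)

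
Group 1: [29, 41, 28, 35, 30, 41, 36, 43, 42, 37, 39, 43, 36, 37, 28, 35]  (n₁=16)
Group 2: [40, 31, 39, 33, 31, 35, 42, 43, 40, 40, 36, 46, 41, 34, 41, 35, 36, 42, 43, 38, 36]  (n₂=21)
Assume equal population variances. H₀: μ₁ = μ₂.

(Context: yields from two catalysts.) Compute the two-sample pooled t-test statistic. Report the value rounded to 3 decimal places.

x̄₁=36.250, s₁=5.222, n₁=16
x̄₂=38.190, s₂=4.155, n₂=21
s_p² = [15·5.222² + 20·4.155²]/35 = 21.5497
SE = √(s_p²·(1/16+1/21)) = 1.5405
t = (36.250−38.190)/1.5405 = -1.2597
df = 35

test statistic = -1.260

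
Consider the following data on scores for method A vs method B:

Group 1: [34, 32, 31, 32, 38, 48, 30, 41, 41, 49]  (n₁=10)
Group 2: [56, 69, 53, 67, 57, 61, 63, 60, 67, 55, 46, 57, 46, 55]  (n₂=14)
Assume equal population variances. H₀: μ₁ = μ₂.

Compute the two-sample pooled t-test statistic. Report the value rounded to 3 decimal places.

x̄₁=37.600, s₁=6.979, n₁=10
x̄₂=58.000, s₂=7.114, n₂=14
s_p² = [9·6.979² + 13·7.114²]/22 = 49.8364
SE = √(s_p²·(1/10+1/14)) = 2.9229
t = (37.600−58.000)/2.9229 = -6.9794
df = 22

test statistic = -6.979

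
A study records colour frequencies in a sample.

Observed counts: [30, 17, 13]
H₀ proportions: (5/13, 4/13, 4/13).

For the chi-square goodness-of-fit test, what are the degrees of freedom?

degrees of freedom = 2

df = k − 1 = 3 − 1 = 2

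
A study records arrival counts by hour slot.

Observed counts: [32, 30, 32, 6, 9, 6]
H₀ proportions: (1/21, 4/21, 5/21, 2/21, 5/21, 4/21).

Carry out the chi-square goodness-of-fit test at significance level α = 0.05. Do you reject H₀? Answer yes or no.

reject H₀: yes

n = 115; E_i = n·p_i = [5.48, 21.90, 27.38, 10.95, 27.38, 21.90]
χ² = (32−5.48)²/5.48 + (30−21.90)²/21.90 + (32−27.38)²/27.38 + (6−10.95)²/10.95 + (9−27.38)²/27.38 + (6−21.90)²/21.90 = 158.3652
df = 5
p-value (upper-tail) = 0.00000
At α=0.05: p < α → reject H₀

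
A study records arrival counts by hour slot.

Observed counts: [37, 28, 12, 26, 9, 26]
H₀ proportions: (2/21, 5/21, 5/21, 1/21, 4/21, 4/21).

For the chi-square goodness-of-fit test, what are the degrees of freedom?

df = k − 1 = 6 − 1 = 5

degrees of freedom = 5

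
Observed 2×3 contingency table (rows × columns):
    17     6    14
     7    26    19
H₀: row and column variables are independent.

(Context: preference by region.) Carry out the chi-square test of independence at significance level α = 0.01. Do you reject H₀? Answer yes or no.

reject H₀: yes

Row totals [37, 52], col totals [24, 32, 33], n=89
χ² = (17−9.98)²/9.98 + (6−13.30)²/13.30 + (14−13.72)²/13.72 + (7−14.02)²/14.02 + (26−18.70)²/18.70 + (19−19.28)²/19.28 = 15.3317
df = 2
p-value (upper-tail) = 0.00047
At α=0.01: p < α → reject H₀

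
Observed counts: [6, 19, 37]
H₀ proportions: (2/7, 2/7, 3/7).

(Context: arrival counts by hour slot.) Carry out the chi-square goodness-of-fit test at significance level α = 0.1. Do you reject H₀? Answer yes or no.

reject H₀: yes

n = 62; E_i = n·p_i = [17.71, 17.71, 26.57]
χ² = (6−17.71)²/17.71 + (19−17.71)²/17.71 + (37−26.57)²/26.57 = 11.9328
df = 2
p-value (upper-tail) = 0.00256
At α=0.1: p < α → reject H₀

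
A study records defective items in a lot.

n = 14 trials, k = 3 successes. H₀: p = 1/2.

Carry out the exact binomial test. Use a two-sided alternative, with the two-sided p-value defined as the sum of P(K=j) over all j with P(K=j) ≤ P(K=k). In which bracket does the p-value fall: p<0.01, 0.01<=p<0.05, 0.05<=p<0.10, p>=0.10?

Exact binomial: n=14, k=3, p₀=1/2=0.5000
P(X=j) = C(n,j)·p₀^j·(1−p₀)^(n−j); p = Σ P(X=j) over j with P(X=j) ≤ P(X=3)
p-value (two-sided) = 0.05737
→ bracket: 0.05<=p<0.10

p-value bracket: 0.05<=p<0.10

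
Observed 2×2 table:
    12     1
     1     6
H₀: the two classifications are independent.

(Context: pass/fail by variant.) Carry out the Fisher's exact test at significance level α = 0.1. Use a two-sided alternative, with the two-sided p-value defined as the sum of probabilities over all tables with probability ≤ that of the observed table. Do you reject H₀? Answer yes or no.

Margins: r₁=13, r₂=7, c₁=13, c₂=7, n=20
p_obs = C(13,12)·C(7,1)/C(20,13); sum pmf over tables with pmf ≤ p_obs
p-value (two-sided) = 0.00119
At α=0.1: p < α → reject H₀

reject H₀: yes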